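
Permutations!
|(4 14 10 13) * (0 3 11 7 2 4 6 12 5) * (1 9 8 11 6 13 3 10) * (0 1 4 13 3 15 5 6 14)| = 14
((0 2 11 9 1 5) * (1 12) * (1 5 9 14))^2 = [11, 12, 14, 3, 4, 2, 6, 7, 8, 5, 10, 1, 0, 13, 9] = (0 11 1 12)(2 14 9 5)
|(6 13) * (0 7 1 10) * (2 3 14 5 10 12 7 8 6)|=9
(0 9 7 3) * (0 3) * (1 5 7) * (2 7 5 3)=(0 9 1 3 2 7)=[9, 3, 7, 2, 4, 5, 6, 0, 8, 1]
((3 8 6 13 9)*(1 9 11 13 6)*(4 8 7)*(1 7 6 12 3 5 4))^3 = (1 4)(5 7)(8 9)(11 13) = [0, 4, 2, 3, 1, 7, 6, 5, 9, 8, 10, 13, 12, 11]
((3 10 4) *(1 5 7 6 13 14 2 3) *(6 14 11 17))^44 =[0, 2, 1, 5, 14, 3, 6, 10, 8, 9, 7, 11, 12, 13, 4, 15, 16, 17] =(17)(1 2)(3 5)(4 14)(7 10)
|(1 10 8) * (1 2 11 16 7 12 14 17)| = |(1 10 8 2 11 16 7 12 14 17)| = 10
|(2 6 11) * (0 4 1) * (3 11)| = |(0 4 1)(2 6 3 11)| = 12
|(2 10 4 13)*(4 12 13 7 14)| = |(2 10 12 13)(4 7 14)| = 12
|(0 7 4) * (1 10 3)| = 3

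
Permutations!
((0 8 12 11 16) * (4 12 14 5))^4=(0 4)(5 16)(8 12)(11 14)=[4, 1, 2, 3, 0, 16, 6, 7, 12, 9, 10, 14, 8, 13, 11, 15, 5]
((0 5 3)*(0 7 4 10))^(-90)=(10)=[0, 1, 2, 3, 4, 5, 6, 7, 8, 9, 10]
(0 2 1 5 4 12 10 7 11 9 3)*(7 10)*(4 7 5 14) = (0 2 1 14 4 12 5 7 11 9 3) = [2, 14, 1, 0, 12, 7, 6, 11, 8, 3, 10, 9, 5, 13, 4]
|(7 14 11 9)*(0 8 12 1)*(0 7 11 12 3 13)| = |(0 8 3 13)(1 7 14 12)(9 11)| = 4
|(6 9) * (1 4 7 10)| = |(1 4 7 10)(6 9)| = 4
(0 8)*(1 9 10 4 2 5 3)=(0 8)(1 9 10 4 2 5 3)=[8, 9, 5, 1, 2, 3, 6, 7, 0, 10, 4]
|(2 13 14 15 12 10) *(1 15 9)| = 8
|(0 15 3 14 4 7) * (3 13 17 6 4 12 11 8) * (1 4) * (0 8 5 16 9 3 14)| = |(0 15 13 17 6 1 4 7 8 14 12 11 5 16 9 3)| = 16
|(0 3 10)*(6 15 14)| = 3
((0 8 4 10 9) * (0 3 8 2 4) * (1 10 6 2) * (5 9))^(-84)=(10)=[0, 1, 2, 3, 4, 5, 6, 7, 8, 9, 10]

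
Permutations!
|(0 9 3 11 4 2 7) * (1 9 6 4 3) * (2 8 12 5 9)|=10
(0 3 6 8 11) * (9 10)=(0 3 6 8 11)(9 10)=[3, 1, 2, 6, 4, 5, 8, 7, 11, 10, 9, 0]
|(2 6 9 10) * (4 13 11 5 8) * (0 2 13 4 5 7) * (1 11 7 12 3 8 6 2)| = |(0 1 11 12 3 8 5 6 9 10 13 7)| = 12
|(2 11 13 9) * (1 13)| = |(1 13 9 2 11)| = 5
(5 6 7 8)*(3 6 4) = (3 6 7 8 5 4) = [0, 1, 2, 6, 3, 4, 7, 8, 5]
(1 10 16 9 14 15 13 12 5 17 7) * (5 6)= (1 10 16 9 14 15 13 12 6 5 17 7)= [0, 10, 2, 3, 4, 17, 5, 1, 8, 14, 16, 11, 6, 12, 15, 13, 9, 7]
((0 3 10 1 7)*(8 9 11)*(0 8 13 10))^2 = (1 8 11 10 7 9 13) = [0, 8, 2, 3, 4, 5, 6, 9, 11, 13, 7, 10, 12, 1]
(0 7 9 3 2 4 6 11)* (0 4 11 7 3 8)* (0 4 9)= (0 3 2 11 9 8 4 6 7)= [3, 1, 11, 2, 6, 5, 7, 0, 4, 8, 10, 9]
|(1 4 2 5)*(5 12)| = 5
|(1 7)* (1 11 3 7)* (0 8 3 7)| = 6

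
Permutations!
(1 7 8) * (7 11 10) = (1 11 10 7 8) = [0, 11, 2, 3, 4, 5, 6, 8, 1, 9, 7, 10]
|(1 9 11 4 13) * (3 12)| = 10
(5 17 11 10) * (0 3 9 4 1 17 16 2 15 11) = (0 3 9 4 1 17)(2 15 11 10 5 16) = [3, 17, 15, 9, 1, 16, 6, 7, 8, 4, 5, 10, 12, 13, 14, 11, 2, 0]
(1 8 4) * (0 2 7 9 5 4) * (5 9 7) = (9)(0 2 5 4 1 8) = [2, 8, 5, 3, 1, 4, 6, 7, 0, 9]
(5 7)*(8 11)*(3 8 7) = (3 8 11 7 5) = [0, 1, 2, 8, 4, 3, 6, 5, 11, 9, 10, 7]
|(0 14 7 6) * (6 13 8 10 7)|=|(0 14 6)(7 13 8 10)|=12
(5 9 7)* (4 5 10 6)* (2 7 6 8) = (2 7 10 8)(4 5 9 6) = [0, 1, 7, 3, 5, 9, 4, 10, 2, 6, 8]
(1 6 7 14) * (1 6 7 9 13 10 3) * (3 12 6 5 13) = (1 7 14 5 13 10 12 6 9 3) = [0, 7, 2, 1, 4, 13, 9, 14, 8, 3, 12, 11, 6, 10, 5]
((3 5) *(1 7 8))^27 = [0, 1, 2, 5, 4, 3, 6, 7, 8] = (8)(3 5)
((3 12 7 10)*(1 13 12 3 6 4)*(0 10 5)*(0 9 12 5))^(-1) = (0 7 12 9 5 13 1 4 6 10) = [7, 4, 2, 3, 6, 13, 10, 12, 8, 5, 0, 11, 9, 1]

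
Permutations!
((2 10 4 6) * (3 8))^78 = (2 4)(6 10) = [0, 1, 4, 3, 2, 5, 10, 7, 8, 9, 6]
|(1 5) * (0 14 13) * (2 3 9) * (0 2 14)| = |(1 5)(2 3 9 14 13)| = 10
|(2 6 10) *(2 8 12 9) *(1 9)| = 7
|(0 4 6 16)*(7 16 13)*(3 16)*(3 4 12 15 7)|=9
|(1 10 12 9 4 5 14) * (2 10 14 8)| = |(1 14)(2 10 12 9 4 5 8)| = 14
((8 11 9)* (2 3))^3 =(11)(2 3) =[0, 1, 3, 2, 4, 5, 6, 7, 8, 9, 10, 11]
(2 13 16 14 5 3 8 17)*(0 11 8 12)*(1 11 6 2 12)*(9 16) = (0 6 2 13 9 16 14 5 3 1 11 8 17 12) = [6, 11, 13, 1, 4, 3, 2, 7, 17, 16, 10, 8, 0, 9, 5, 15, 14, 12]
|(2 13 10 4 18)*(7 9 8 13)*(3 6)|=8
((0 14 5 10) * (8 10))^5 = (14) = [0, 1, 2, 3, 4, 5, 6, 7, 8, 9, 10, 11, 12, 13, 14]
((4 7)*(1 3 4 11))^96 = (1 3 4 7 11) = [0, 3, 2, 4, 7, 5, 6, 11, 8, 9, 10, 1]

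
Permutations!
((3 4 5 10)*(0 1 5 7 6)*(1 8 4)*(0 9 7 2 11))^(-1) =[11, 3, 4, 10, 8, 1, 7, 9, 0, 6, 5, 2] =(0 11 2 4 8)(1 3 10 5)(6 7 9)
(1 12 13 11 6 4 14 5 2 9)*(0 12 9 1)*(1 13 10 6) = [12, 9, 13, 3, 14, 2, 4, 7, 8, 0, 6, 1, 10, 11, 5] = (0 12 10 6 4 14 5 2 13 11 1 9)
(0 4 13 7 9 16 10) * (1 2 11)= [4, 2, 11, 3, 13, 5, 6, 9, 8, 16, 0, 1, 12, 7, 14, 15, 10]= (0 4 13 7 9 16 10)(1 2 11)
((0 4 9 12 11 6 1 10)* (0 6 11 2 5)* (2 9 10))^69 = (0 5 2 1 6 10 4)(9 12) = [5, 6, 1, 3, 0, 2, 10, 7, 8, 12, 4, 11, 9]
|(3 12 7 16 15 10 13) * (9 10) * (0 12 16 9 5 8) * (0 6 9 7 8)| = |(0 12 8 6 9 10 13 3 16 15 5)| = 11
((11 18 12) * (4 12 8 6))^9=(4 18)(6 11)(8 12)=[0, 1, 2, 3, 18, 5, 11, 7, 12, 9, 10, 6, 8, 13, 14, 15, 16, 17, 4]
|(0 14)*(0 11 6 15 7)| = 6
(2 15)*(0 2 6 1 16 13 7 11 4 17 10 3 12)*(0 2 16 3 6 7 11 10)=(0 16 13 11 4 17)(1 3 12 2 15 7 10 6)=[16, 3, 15, 12, 17, 5, 1, 10, 8, 9, 6, 4, 2, 11, 14, 7, 13, 0]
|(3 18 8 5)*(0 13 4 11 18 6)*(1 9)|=18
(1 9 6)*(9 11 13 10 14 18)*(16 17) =(1 11 13 10 14 18 9 6)(16 17) =[0, 11, 2, 3, 4, 5, 1, 7, 8, 6, 14, 13, 12, 10, 18, 15, 17, 16, 9]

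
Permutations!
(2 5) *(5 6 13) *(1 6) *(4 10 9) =(1 6 13 5 2)(4 10 9) =[0, 6, 1, 3, 10, 2, 13, 7, 8, 4, 9, 11, 12, 5]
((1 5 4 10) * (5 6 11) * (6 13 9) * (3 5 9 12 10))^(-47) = (1 13 12 10)(3 5 4)(6 11 9) = [0, 13, 2, 5, 3, 4, 11, 7, 8, 6, 1, 9, 10, 12]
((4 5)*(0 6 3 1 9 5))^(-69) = (0 6 3 1 9 5 4) = [6, 9, 2, 1, 0, 4, 3, 7, 8, 5]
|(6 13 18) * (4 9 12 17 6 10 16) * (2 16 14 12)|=|(2 16 4 9)(6 13 18 10 14 12 17)|=28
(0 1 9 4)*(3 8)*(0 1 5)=(0 5)(1 9 4)(3 8)=[5, 9, 2, 8, 1, 0, 6, 7, 3, 4]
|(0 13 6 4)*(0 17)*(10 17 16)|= 7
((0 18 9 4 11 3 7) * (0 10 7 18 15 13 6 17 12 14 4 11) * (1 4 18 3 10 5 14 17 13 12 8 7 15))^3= (5 9 15 8 14 11 12 7 18 10 17)(6 13)= [0, 1, 2, 3, 4, 9, 13, 18, 14, 15, 17, 12, 7, 6, 11, 8, 16, 5, 10]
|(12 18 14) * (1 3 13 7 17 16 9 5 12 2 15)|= |(1 3 13 7 17 16 9 5 12 18 14 2 15)|= 13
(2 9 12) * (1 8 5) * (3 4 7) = (1 8 5)(2 9 12)(3 4 7) = [0, 8, 9, 4, 7, 1, 6, 3, 5, 12, 10, 11, 2]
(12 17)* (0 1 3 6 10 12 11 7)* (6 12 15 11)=(0 1 3 12 17 6 10 15 11 7)=[1, 3, 2, 12, 4, 5, 10, 0, 8, 9, 15, 7, 17, 13, 14, 11, 16, 6]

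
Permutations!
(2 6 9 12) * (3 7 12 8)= [0, 1, 6, 7, 4, 5, 9, 12, 3, 8, 10, 11, 2]= (2 6 9 8 3 7 12)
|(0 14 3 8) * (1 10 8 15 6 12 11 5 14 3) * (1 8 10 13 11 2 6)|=9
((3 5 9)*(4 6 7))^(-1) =(3 9 5)(4 7 6) =[0, 1, 2, 9, 7, 3, 4, 6, 8, 5]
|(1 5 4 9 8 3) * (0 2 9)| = |(0 2 9 8 3 1 5 4)| = 8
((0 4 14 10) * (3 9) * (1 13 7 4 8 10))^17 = (0 10 8)(1 7 14 13 4)(3 9) = [10, 7, 2, 9, 1, 5, 6, 14, 0, 3, 8, 11, 12, 4, 13]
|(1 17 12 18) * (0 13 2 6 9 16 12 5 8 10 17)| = 36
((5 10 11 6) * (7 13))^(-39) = (5 10 11 6)(7 13) = [0, 1, 2, 3, 4, 10, 5, 13, 8, 9, 11, 6, 12, 7]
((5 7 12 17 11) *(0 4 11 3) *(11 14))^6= (0 12 11)(3 7 14)(4 17 5)= [12, 1, 2, 7, 17, 4, 6, 14, 8, 9, 10, 0, 11, 13, 3, 15, 16, 5]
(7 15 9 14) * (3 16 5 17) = (3 16 5 17)(7 15 9 14) = [0, 1, 2, 16, 4, 17, 6, 15, 8, 14, 10, 11, 12, 13, 7, 9, 5, 3]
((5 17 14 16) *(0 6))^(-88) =(17) =[0, 1, 2, 3, 4, 5, 6, 7, 8, 9, 10, 11, 12, 13, 14, 15, 16, 17]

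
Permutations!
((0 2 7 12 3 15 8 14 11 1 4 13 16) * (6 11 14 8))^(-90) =[6, 7, 11, 13, 12, 5, 0, 1, 8, 9, 10, 2, 4, 3, 14, 16, 15] =(0 6)(1 7)(2 11)(3 13)(4 12)(15 16)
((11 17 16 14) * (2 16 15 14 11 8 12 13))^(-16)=[0, 1, 11, 3, 4, 5, 6, 7, 13, 9, 10, 15, 2, 16, 12, 8, 17, 14]=(2 11 15 8 13 16 17 14 12)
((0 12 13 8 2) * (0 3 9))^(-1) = (0 9 3 2 8 13 12) = [9, 1, 8, 2, 4, 5, 6, 7, 13, 3, 10, 11, 0, 12]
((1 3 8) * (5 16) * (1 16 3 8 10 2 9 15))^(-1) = (1 15 9 2 10 3 5 16 8) = [0, 15, 10, 5, 4, 16, 6, 7, 1, 2, 3, 11, 12, 13, 14, 9, 8]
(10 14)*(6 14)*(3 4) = (3 4)(6 14 10) = [0, 1, 2, 4, 3, 5, 14, 7, 8, 9, 6, 11, 12, 13, 10]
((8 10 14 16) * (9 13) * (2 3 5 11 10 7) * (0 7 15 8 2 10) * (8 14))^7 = (0 2 8 11 16 10 5 14 7 3 15)(9 13) = [2, 1, 8, 15, 4, 14, 6, 3, 11, 13, 5, 16, 12, 9, 7, 0, 10]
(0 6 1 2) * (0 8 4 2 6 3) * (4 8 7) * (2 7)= [3, 6, 2, 0, 7, 5, 1, 4, 8]= (8)(0 3)(1 6)(4 7)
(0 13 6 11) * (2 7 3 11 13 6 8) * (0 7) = [6, 1, 0, 11, 4, 5, 13, 3, 2, 9, 10, 7, 12, 8] = (0 6 13 8 2)(3 11 7)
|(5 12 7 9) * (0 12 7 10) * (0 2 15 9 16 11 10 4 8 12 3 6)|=|(0 3 6)(2 15 9 5 7 16 11 10)(4 8 12)|=24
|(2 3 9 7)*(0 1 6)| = |(0 1 6)(2 3 9 7)| = 12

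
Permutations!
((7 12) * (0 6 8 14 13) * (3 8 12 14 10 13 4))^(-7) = (0 7 3 13 12 4 10 6 14 8) = [7, 1, 2, 13, 10, 5, 14, 3, 0, 9, 6, 11, 4, 12, 8]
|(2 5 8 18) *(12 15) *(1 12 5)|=|(1 12 15 5 8 18 2)|=7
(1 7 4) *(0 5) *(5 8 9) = (0 8 9 5)(1 7 4) = [8, 7, 2, 3, 1, 0, 6, 4, 9, 5]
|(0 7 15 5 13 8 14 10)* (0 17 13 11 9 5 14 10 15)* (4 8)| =|(0 7)(4 8 10 17 13)(5 11 9)(14 15)| =30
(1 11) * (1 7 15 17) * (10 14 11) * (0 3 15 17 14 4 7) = [3, 10, 2, 15, 7, 5, 6, 17, 8, 9, 4, 0, 12, 13, 11, 14, 16, 1] = (0 3 15 14 11)(1 10 4 7 17)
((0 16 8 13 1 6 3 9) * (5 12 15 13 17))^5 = (0 12 3 17 1 16 15 9 5 6 8 13) = [12, 16, 2, 17, 4, 6, 8, 7, 13, 5, 10, 11, 3, 0, 14, 9, 15, 1]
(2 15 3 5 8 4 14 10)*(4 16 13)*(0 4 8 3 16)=[4, 1, 15, 5, 14, 3, 6, 7, 0, 9, 2, 11, 12, 8, 10, 16, 13]=(0 4 14 10 2 15 16 13 8)(3 5)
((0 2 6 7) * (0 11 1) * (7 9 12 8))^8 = (0 1 11 7 8 12 9 6 2) = [1, 11, 0, 3, 4, 5, 2, 8, 12, 6, 10, 7, 9]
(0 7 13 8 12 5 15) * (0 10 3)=(0 7 13 8 12 5 15 10 3)=[7, 1, 2, 0, 4, 15, 6, 13, 12, 9, 3, 11, 5, 8, 14, 10]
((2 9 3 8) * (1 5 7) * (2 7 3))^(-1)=(1 7 8 3 5)(2 9)=[0, 7, 9, 5, 4, 1, 6, 8, 3, 2]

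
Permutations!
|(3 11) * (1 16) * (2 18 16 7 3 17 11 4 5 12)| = 18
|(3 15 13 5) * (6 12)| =4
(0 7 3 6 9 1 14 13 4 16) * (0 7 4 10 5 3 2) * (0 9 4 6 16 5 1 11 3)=(0 6 4 5)(1 14 13 10)(2 9 11 3 16 7)=[6, 14, 9, 16, 5, 0, 4, 2, 8, 11, 1, 3, 12, 10, 13, 15, 7]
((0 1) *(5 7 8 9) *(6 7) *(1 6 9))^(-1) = (0 1 8 7 6)(5 9) = [1, 8, 2, 3, 4, 9, 0, 6, 7, 5]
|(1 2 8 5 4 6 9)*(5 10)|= 8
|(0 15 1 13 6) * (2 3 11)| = 15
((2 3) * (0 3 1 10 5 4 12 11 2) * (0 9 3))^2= [0, 5, 10, 3, 11, 12, 6, 7, 8, 9, 4, 1, 2]= (1 5 12 2 10 4 11)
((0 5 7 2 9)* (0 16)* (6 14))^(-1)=[16, 1, 7, 3, 4, 0, 14, 5, 8, 2, 10, 11, 12, 13, 6, 15, 9]=(0 16 9 2 7 5)(6 14)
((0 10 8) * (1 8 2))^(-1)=(0 8 1 2 10)=[8, 2, 10, 3, 4, 5, 6, 7, 1, 9, 0]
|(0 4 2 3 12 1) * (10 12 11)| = |(0 4 2 3 11 10 12 1)| = 8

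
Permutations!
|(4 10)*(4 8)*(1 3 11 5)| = 12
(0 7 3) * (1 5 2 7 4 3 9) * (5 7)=(0 4 3)(1 7 9)(2 5)=[4, 7, 5, 0, 3, 2, 6, 9, 8, 1]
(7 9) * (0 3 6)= (0 3 6)(7 9)= [3, 1, 2, 6, 4, 5, 0, 9, 8, 7]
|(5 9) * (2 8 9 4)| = 5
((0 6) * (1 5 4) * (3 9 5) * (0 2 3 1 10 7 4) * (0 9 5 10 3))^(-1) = (0 2 6)(3 4 7 10 9 5) = [2, 1, 6, 4, 7, 3, 0, 10, 8, 5, 9]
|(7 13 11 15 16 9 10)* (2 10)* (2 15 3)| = 6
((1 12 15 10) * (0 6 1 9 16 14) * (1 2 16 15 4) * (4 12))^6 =[6, 1, 16, 3, 4, 5, 2, 7, 8, 9, 10, 11, 12, 13, 0, 15, 14] =(0 6 2 16 14)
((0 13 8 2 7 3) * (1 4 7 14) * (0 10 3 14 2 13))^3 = (1 14 7 4)(3 10)(8 13) = [0, 14, 2, 10, 1, 5, 6, 4, 13, 9, 3, 11, 12, 8, 7]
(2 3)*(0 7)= [7, 1, 3, 2, 4, 5, 6, 0]= (0 7)(2 3)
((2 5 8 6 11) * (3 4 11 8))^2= (2 3 11 5 4)= [0, 1, 3, 11, 2, 4, 6, 7, 8, 9, 10, 5]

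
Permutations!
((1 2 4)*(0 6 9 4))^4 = [1, 9, 4, 3, 6, 5, 2, 7, 8, 0] = (0 1 9)(2 4 6)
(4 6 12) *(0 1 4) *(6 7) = (0 1 4 7 6 12) = [1, 4, 2, 3, 7, 5, 12, 6, 8, 9, 10, 11, 0]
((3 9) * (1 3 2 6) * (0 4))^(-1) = (0 4)(1 6 2 9 3) = [4, 6, 9, 1, 0, 5, 2, 7, 8, 3]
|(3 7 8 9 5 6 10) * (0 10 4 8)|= 20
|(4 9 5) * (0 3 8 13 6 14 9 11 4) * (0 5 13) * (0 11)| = |(0 3 8 11 4)(6 14 9 13)| = 20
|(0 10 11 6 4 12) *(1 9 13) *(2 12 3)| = |(0 10 11 6 4 3 2 12)(1 9 13)| = 24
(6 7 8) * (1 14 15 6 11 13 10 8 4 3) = (1 14 15 6 7 4 3)(8 11 13 10) = [0, 14, 2, 1, 3, 5, 7, 4, 11, 9, 8, 13, 12, 10, 15, 6]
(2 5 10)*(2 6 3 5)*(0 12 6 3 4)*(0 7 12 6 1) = (0 6 4 7 12 1)(3 5 10) = [6, 0, 2, 5, 7, 10, 4, 12, 8, 9, 3, 11, 1]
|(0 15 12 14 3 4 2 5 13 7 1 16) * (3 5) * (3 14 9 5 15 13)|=|(0 13 7 1 16)(2 14 15 12 9 5 3 4)|=40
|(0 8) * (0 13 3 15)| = 5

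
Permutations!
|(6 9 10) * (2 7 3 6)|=|(2 7 3 6 9 10)|=6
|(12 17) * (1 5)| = 2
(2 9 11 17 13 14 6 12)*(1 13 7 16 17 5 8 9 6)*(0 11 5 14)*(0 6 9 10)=(0 11 14 1 13 6 12 2 9 5 8 10)(7 16 17)=[11, 13, 9, 3, 4, 8, 12, 16, 10, 5, 0, 14, 2, 6, 1, 15, 17, 7]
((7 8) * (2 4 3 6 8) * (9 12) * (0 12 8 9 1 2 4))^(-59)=(0 12 1 2)(3 6 9 8 7 4)=[12, 2, 0, 6, 3, 5, 9, 4, 7, 8, 10, 11, 1]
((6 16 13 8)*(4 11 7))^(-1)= (4 7 11)(6 8 13 16)= [0, 1, 2, 3, 7, 5, 8, 11, 13, 9, 10, 4, 12, 16, 14, 15, 6]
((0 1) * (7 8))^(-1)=(0 1)(7 8)=[1, 0, 2, 3, 4, 5, 6, 8, 7]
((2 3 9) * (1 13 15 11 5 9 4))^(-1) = (1 4 3 2 9 5 11 15 13) = [0, 4, 9, 2, 3, 11, 6, 7, 8, 5, 10, 15, 12, 1, 14, 13]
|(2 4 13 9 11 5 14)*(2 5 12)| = |(2 4 13 9 11 12)(5 14)| = 6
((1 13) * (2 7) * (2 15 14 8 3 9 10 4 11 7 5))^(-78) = (3 4 15)(7 8 10)(9 11 14) = [0, 1, 2, 4, 15, 5, 6, 8, 10, 11, 7, 14, 12, 13, 9, 3]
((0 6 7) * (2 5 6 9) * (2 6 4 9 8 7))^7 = (0 8 7)(2 4 6 5 9) = [8, 1, 4, 3, 6, 9, 5, 0, 7, 2]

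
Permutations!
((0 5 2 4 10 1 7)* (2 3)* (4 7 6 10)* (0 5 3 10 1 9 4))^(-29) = (0 7 9 3 5 4 2 10)(1 6) = [7, 6, 10, 5, 2, 4, 1, 9, 8, 3, 0]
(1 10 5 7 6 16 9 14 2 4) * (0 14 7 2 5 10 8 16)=[14, 8, 4, 3, 1, 2, 0, 6, 16, 7, 10, 11, 12, 13, 5, 15, 9]=(0 14 5 2 4 1 8 16 9 7 6)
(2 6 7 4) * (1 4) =[0, 4, 6, 3, 2, 5, 7, 1] =(1 4 2 6 7)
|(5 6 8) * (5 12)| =4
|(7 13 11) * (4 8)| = 6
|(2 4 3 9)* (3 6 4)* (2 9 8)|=6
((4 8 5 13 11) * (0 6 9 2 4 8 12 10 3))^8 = (13) = [0, 1, 2, 3, 4, 5, 6, 7, 8, 9, 10, 11, 12, 13]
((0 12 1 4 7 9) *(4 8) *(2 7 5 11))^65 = (0 5)(1 2)(4 9)(7 8)(11 12) = [5, 2, 1, 3, 9, 0, 6, 8, 7, 4, 10, 12, 11]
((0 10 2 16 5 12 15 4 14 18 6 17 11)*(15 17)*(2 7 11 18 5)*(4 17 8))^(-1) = (0 11 7 10)(2 16)(4 8 12 5 14)(6 18 17 15) = [11, 1, 16, 3, 8, 14, 18, 10, 12, 9, 0, 7, 5, 13, 4, 6, 2, 15, 17]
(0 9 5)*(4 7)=(0 9 5)(4 7)=[9, 1, 2, 3, 7, 0, 6, 4, 8, 5]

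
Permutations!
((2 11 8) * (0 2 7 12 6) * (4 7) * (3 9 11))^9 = (0 6 12 7 4 8 11 9 3 2) = [6, 1, 0, 2, 8, 5, 12, 4, 11, 3, 10, 9, 7]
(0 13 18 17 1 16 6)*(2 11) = (0 13 18 17 1 16 6)(2 11) = [13, 16, 11, 3, 4, 5, 0, 7, 8, 9, 10, 2, 12, 18, 14, 15, 6, 1, 17]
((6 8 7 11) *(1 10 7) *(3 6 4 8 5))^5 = (1 8 4 11 7 10)(3 5 6) = [0, 8, 2, 5, 11, 6, 3, 10, 4, 9, 1, 7]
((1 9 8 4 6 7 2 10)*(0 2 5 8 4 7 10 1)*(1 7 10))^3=(0 5)(1 6 4 9)(2 8)(7 10)=[5, 6, 8, 3, 9, 0, 4, 10, 2, 1, 7]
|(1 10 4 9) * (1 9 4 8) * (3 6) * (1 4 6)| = 6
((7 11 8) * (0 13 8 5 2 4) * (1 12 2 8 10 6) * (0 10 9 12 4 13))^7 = (1 6 10 4)(2 12 9 13)(5 11 7 8) = [0, 6, 12, 3, 1, 11, 10, 8, 5, 13, 4, 7, 9, 2]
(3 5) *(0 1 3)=[1, 3, 2, 5, 4, 0]=(0 1 3 5)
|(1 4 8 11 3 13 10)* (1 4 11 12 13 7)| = |(1 11 3 7)(4 8 12 13 10)| = 20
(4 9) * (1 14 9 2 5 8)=(1 14 9 4 2 5 8)=[0, 14, 5, 3, 2, 8, 6, 7, 1, 4, 10, 11, 12, 13, 9]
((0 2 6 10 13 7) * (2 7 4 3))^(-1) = [7, 1, 3, 4, 13, 5, 2, 0, 8, 9, 6, 11, 12, 10] = (0 7)(2 3 4 13 10 6)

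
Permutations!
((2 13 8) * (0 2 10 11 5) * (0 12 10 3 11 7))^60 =[0, 1, 2, 3, 4, 5, 6, 7, 8, 9, 10, 11, 12, 13] =(13)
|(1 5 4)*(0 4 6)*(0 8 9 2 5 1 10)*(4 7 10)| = 15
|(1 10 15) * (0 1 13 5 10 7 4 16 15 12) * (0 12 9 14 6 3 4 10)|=13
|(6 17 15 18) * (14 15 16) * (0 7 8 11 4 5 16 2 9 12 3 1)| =|(0 7 8 11 4 5 16 14 15 18 6 17 2 9 12 3 1)| =17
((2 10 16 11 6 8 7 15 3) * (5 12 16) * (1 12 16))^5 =(1 12)(2 6)(3 11)(5 7)(8 10)(15 16) =[0, 12, 6, 11, 4, 7, 2, 5, 10, 9, 8, 3, 1, 13, 14, 16, 15]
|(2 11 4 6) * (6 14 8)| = |(2 11 4 14 8 6)| = 6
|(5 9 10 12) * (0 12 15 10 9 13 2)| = |(0 12 5 13 2)(10 15)| = 10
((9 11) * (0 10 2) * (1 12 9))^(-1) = (0 2 10)(1 11 9 12) = [2, 11, 10, 3, 4, 5, 6, 7, 8, 12, 0, 9, 1]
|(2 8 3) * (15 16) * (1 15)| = 3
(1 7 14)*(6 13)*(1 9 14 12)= (1 7 12)(6 13)(9 14)= [0, 7, 2, 3, 4, 5, 13, 12, 8, 14, 10, 11, 1, 6, 9]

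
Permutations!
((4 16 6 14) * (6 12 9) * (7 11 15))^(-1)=(4 14 6 9 12 16)(7 15 11)=[0, 1, 2, 3, 14, 5, 9, 15, 8, 12, 10, 7, 16, 13, 6, 11, 4]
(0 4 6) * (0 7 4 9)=(0 9)(4 6 7)=[9, 1, 2, 3, 6, 5, 7, 4, 8, 0]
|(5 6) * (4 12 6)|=4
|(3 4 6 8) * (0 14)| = |(0 14)(3 4 6 8)| = 4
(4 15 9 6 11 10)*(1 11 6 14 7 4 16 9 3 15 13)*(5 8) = (1 11 10 16 9 14 7 4 13)(3 15)(5 8) = [0, 11, 2, 15, 13, 8, 6, 4, 5, 14, 16, 10, 12, 1, 7, 3, 9]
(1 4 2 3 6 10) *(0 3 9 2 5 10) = [3, 4, 9, 6, 5, 10, 0, 7, 8, 2, 1] = (0 3 6)(1 4 5 10)(2 9)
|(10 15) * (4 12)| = 2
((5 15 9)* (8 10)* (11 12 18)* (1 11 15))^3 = (1 18 5 12 9 11 15)(8 10) = [0, 18, 2, 3, 4, 12, 6, 7, 10, 11, 8, 15, 9, 13, 14, 1, 16, 17, 5]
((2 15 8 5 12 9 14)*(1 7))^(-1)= [0, 7, 14, 3, 4, 8, 6, 1, 15, 12, 10, 11, 5, 13, 9, 2]= (1 7)(2 14 9 12 5 8 15)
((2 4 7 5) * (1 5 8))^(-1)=(1 8 7 4 2 5)=[0, 8, 5, 3, 2, 1, 6, 4, 7]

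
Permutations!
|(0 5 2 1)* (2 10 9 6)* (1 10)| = |(0 5 1)(2 10 9 6)| = 12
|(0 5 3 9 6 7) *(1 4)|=6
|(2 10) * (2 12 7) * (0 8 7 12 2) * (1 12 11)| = |(0 8 7)(1 12 11)(2 10)| = 6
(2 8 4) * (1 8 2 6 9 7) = [0, 8, 2, 3, 6, 5, 9, 1, 4, 7] = (1 8 4 6 9 7)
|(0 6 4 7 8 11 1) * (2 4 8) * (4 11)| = 8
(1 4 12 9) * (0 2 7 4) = [2, 0, 7, 3, 12, 5, 6, 4, 8, 1, 10, 11, 9] = (0 2 7 4 12 9 1)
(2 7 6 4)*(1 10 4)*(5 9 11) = (1 10 4 2 7 6)(5 9 11) = [0, 10, 7, 3, 2, 9, 1, 6, 8, 11, 4, 5]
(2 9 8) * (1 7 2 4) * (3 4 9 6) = (1 7 2 6 3 4)(8 9) = [0, 7, 6, 4, 1, 5, 3, 2, 9, 8]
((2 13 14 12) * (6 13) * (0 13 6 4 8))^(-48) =(0 13 14 12 2 4 8) =[13, 1, 4, 3, 8, 5, 6, 7, 0, 9, 10, 11, 2, 14, 12]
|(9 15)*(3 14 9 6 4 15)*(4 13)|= |(3 14 9)(4 15 6 13)|= 12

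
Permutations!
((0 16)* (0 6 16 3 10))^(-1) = [10, 1, 2, 0, 4, 5, 16, 7, 8, 9, 3, 11, 12, 13, 14, 15, 6] = (0 10 3)(6 16)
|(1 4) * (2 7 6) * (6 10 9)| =|(1 4)(2 7 10 9 6)| =10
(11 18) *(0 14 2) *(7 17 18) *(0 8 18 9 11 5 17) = (0 14 2 8 18 5 17 9 11 7) = [14, 1, 8, 3, 4, 17, 6, 0, 18, 11, 10, 7, 12, 13, 2, 15, 16, 9, 5]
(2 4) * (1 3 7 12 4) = (1 3 7 12 4 2) = [0, 3, 1, 7, 2, 5, 6, 12, 8, 9, 10, 11, 4]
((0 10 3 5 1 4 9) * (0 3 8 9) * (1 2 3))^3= [9, 10, 2, 3, 8, 5, 6, 7, 4, 0, 1]= (0 9)(1 10)(4 8)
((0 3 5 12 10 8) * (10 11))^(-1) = (0 8 10 11 12 5 3) = [8, 1, 2, 0, 4, 3, 6, 7, 10, 9, 11, 12, 5]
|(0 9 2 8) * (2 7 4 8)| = 5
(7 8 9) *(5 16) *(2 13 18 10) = (2 13 18 10)(5 16)(7 8 9) = [0, 1, 13, 3, 4, 16, 6, 8, 9, 7, 2, 11, 12, 18, 14, 15, 5, 17, 10]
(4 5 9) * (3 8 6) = (3 8 6)(4 5 9) = [0, 1, 2, 8, 5, 9, 3, 7, 6, 4]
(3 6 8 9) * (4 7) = (3 6 8 9)(4 7) = [0, 1, 2, 6, 7, 5, 8, 4, 9, 3]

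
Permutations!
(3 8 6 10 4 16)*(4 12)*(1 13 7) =(1 13 7)(3 8 6 10 12 4 16) =[0, 13, 2, 8, 16, 5, 10, 1, 6, 9, 12, 11, 4, 7, 14, 15, 3]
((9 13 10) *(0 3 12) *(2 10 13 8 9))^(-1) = (13)(0 12 3)(2 10)(8 9) = [12, 1, 10, 0, 4, 5, 6, 7, 9, 8, 2, 11, 3, 13]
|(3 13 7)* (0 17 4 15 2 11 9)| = 21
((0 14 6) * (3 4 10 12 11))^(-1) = (0 6 14)(3 11 12 10 4) = [6, 1, 2, 11, 3, 5, 14, 7, 8, 9, 4, 12, 10, 13, 0]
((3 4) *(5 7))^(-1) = (3 4)(5 7) = [0, 1, 2, 4, 3, 7, 6, 5]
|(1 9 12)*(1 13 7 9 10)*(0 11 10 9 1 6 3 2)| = |(0 11 10 6 3 2)(1 9 12 13 7)| = 30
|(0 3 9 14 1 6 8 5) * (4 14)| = 9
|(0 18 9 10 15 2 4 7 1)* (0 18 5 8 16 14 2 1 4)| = |(0 5 8 16 14 2)(1 18 9 10 15)(4 7)| = 30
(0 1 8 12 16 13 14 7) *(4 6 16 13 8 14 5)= [1, 14, 2, 3, 6, 4, 16, 0, 12, 9, 10, 11, 13, 5, 7, 15, 8]= (0 1 14 7)(4 6 16 8 12 13 5)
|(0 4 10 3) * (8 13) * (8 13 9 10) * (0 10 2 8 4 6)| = 6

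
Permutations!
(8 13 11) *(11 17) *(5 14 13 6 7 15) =[0, 1, 2, 3, 4, 14, 7, 15, 6, 9, 10, 8, 12, 17, 13, 5, 16, 11] =(5 14 13 17 11 8 6 7 15)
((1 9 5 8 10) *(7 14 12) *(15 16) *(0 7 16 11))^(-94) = [16, 9, 2, 3, 4, 8, 6, 15, 10, 5, 1, 12, 0, 13, 11, 14, 7] = (0 16 7 15 14 11 12)(1 9 5 8 10)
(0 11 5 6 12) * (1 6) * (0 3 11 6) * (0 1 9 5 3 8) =(0 6 12 8)(3 11)(5 9) =[6, 1, 2, 11, 4, 9, 12, 7, 0, 5, 10, 3, 8]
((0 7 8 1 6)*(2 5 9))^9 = (9)(0 6 1 8 7) = [6, 8, 2, 3, 4, 5, 1, 0, 7, 9]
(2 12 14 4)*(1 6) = (1 6)(2 12 14 4) = [0, 6, 12, 3, 2, 5, 1, 7, 8, 9, 10, 11, 14, 13, 4]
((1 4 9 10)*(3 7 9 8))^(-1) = (1 10 9 7 3 8 4) = [0, 10, 2, 8, 1, 5, 6, 3, 4, 7, 9]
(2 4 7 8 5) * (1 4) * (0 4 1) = [4, 1, 0, 3, 7, 2, 6, 8, 5] = (0 4 7 8 5 2)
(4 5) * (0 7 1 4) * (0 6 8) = [7, 4, 2, 3, 5, 6, 8, 1, 0] = (0 7 1 4 5 6 8)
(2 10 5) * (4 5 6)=(2 10 6 4 5)=[0, 1, 10, 3, 5, 2, 4, 7, 8, 9, 6]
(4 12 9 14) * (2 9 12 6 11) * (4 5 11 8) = [0, 1, 9, 3, 6, 11, 8, 7, 4, 14, 10, 2, 12, 13, 5] = (2 9 14 5 11)(4 6 8)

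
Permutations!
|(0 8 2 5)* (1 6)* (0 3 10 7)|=|(0 8 2 5 3 10 7)(1 6)|=14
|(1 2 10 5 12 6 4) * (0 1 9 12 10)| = 12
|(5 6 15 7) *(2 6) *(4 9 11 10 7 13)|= |(2 6 15 13 4 9 11 10 7 5)|= 10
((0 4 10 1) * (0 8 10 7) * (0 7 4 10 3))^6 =(0 10 1 8 3) =[10, 8, 2, 0, 4, 5, 6, 7, 3, 9, 1]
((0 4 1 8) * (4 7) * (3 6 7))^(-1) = (0 8 1 4 7 6 3) = [8, 4, 2, 0, 7, 5, 3, 6, 1]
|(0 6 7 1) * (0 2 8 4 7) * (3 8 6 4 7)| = |(0 4 3 8 7 1 2 6)| = 8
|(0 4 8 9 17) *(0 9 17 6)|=|(0 4 8 17 9 6)|=6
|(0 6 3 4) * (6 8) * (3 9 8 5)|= 12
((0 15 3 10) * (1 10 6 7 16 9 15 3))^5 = (0 9 3 15 6 1 7 10 16) = [9, 7, 2, 15, 4, 5, 1, 10, 8, 3, 16, 11, 12, 13, 14, 6, 0]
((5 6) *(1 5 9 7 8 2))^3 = (1 9 2 6 8 5 7) = [0, 9, 6, 3, 4, 7, 8, 1, 5, 2]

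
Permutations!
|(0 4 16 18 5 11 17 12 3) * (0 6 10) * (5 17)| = 18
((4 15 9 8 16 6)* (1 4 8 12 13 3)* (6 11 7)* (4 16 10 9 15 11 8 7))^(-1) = (1 3 13 12 9 10 8 16)(4 11)(6 7) = [0, 3, 2, 13, 11, 5, 7, 6, 16, 10, 8, 4, 9, 12, 14, 15, 1]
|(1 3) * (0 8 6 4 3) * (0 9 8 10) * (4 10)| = 8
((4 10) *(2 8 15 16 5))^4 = (2 5 16 15 8) = [0, 1, 5, 3, 4, 16, 6, 7, 2, 9, 10, 11, 12, 13, 14, 8, 15]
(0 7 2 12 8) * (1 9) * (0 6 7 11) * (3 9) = [11, 3, 12, 9, 4, 5, 7, 2, 6, 1, 10, 0, 8] = (0 11)(1 3 9)(2 12 8 6 7)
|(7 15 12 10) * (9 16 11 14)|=|(7 15 12 10)(9 16 11 14)|=4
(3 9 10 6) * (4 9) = [0, 1, 2, 4, 9, 5, 3, 7, 8, 10, 6] = (3 4 9 10 6)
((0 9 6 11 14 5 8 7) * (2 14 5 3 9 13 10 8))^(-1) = [7, 1, 5, 14, 4, 11, 9, 8, 10, 3, 13, 6, 12, 0, 2] = (0 7 8 10 13)(2 5 11 6 9 3 14)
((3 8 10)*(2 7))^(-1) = [0, 1, 7, 10, 4, 5, 6, 2, 3, 9, 8] = (2 7)(3 10 8)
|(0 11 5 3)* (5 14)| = |(0 11 14 5 3)| = 5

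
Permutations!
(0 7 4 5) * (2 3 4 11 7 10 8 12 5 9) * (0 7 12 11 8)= (0 10)(2 3 4 9)(5 7 8 11 12)= [10, 1, 3, 4, 9, 7, 6, 8, 11, 2, 0, 12, 5]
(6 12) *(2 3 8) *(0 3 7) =[3, 1, 7, 8, 4, 5, 12, 0, 2, 9, 10, 11, 6] =(0 3 8 2 7)(6 12)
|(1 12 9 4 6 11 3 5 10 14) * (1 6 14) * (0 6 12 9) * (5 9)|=|(0 6 11 3 9 4 14 12)(1 5 10)|=24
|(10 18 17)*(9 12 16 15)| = |(9 12 16 15)(10 18 17)| = 12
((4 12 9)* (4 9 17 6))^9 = [0, 1, 2, 3, 12, 5, 4, 7, 8, 9, 10, 11, 17, 13, 14, 15, 16, 6] = (4 12 17 6)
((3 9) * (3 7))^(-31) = (3 7 9) = [0, 1, 2, 7, 4, 5, 6, 9, 8, 3]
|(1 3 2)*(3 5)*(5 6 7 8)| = |(1 6 7 8 5 3 2)| = 7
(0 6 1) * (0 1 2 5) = (0 6 2 5) = [6, 1, 5, 3, 4, 0, 2]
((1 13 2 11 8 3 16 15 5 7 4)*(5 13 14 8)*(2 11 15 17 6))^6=[0, 6, 4, 13, 17, 3, 7, 16, 15, 9, 10, 8, 12, 14, 2, 1, 11, 5]=(1 6 7 16 11 8 15)(2 4 17 5 3 13 14)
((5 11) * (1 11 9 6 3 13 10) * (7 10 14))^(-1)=(1 10 7 14 13 3 6 9 5 11)=[0, 10, 2, 6, 4, 11, 9, 14, 8, 5, 7, 1, 12, 3, 13]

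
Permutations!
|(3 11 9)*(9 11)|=2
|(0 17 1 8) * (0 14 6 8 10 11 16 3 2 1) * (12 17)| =|(0 12 17)(1 10 11 16 3 2)(6 8 14)| =6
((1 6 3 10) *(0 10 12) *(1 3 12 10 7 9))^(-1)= [12, 9, 2, 10, 4, 5, 1, 0, 8, 7, 3, 11, 6]= (0 12 6 1 9 7)(3 10)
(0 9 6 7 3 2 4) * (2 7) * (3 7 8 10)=(0 9 6 2 4)(3 8 10)=[9, 1, 4, 8, 0, 5, 2, 7, 10, 6, 3]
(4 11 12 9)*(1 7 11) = (1 7 11 12 9 4) = [0, 7, 2, 3, 1, 5, 6, 11, 8, 4, 10, 12, 9]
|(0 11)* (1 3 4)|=6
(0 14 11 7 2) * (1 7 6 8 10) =(0 14 11 6 8 10 1 7 2) =[14, 7, 0, 3, 4, 5, 8, 2, 10, 9, 1, 6, 12, 13, 11]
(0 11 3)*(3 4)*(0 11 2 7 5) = (0 2 7 5)(3 11 4) = [2, 1, 7, 11, 3, 0, 6, 5, 8, 9, 10, 4]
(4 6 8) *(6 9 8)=(4 9 8)=[0, 1, 2, 3, 9, 5, 6, 7, 4, 8]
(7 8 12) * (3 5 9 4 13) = (3 5 9 4 13)(7 8 12) = [0, 1, 2, 5, 13, 9, 6, 8, 12, 4, 10, 11, 7, 3]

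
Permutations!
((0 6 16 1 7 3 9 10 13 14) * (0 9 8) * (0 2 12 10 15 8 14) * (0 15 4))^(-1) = (0 4 9 14 3 7 1 16 6)(2 8 15 13 10 12) = [4, 16, 8, 7, 9, 5, 0, 1, 15, 14, 12, 11, 2, 10, 3, 13, 6]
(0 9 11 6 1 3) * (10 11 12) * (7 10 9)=(0 7 10 11 6 1 3)(9 12)=[7, 3, 2, 0, 4, 5, 1, 10, 8, 12, 11, 6, 9]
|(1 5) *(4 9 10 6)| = |(1 5)(4 9 10 6)| = 4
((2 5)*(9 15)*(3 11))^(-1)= [0, 1, 5, 11, 4, 2, 6, 7, 8, 15, 10, 3, 12, 13, 14, 9]= (2 5)(3 11)(9 15)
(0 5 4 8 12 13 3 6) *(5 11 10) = (0 11 10 5 4 8 12 13 3 6) = [11, 1, 2, 6, 8, 4, 0, 7, 12, 9, 5, 10, 13, 3]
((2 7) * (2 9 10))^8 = (10) = [0, 1, 2, 3, 4, 5, 6, 7, 8, 9, 10]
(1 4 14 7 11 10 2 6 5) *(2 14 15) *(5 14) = (1 4 15 2 6 14 7 11 10 5) = [0, 4, 6, 3, 15, 1, 14, 11, 8, 9, 5, 10, 12, 13, 7, 2]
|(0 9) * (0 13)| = |(0 9 13)| = 3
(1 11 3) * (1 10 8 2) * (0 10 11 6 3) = [10, 6, 1, 11, 4, 5, 3, 7, 2, 9, 8, 0] = (0 10 8 2 1 6 3 11)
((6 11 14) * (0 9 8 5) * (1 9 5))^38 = (1 8 9)(6 14 11) = [0, 8, 2, 3, 4, 5, 14, 7, 9, 1, 10, 6, 12, 13, 11]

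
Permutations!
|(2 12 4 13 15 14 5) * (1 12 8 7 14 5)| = 10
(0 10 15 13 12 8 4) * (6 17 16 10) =(0 6 17 16 10 15 13 12 8 4) =[6, 1, 2, 3, 0, 5, 17, 7, 4, 9, 15, 11, 8, 12, 14, 13, 10, 16]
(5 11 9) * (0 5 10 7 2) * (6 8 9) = (0 5 11 6 8 9 10 7 2) = [5, 1, 0, 3, 4, 11, 8, 2, 9, 10, 7, 6]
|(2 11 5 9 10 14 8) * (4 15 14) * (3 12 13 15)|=12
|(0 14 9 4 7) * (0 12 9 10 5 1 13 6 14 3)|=12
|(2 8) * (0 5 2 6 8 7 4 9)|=|(0 5 2 7 4 9)(6 8)|=6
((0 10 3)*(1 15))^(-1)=(0 3 10)(1 15)=[3, 15, 2, 10, 4, 5, 6, 7, 8, 9, 0, 11, 12, 13, 14, 1]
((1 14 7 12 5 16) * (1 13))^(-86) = (1 16 12 14 13 5 7) = [0, 16, 2, 3, 4, 7, 6, 1, 8, 9, 10, 11, 14, 5, 13, 15, 12]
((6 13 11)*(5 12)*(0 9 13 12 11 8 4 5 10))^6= (0 11 13 12 4)(5 9 6 8 10)= [11, 1, 2, 3, 0, 9, 8, 7, 10, 6, 5, 13, 4, 12]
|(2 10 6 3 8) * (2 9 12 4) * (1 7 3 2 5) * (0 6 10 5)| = |(0 6 2 5 1 7 3 8 9 12 4)| = 11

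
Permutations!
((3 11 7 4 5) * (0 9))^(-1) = [9, 1, 2, 5, 7, 4, 6, 11, 8, 0, 10, 3] = (0 9)(3 5 4 7 11)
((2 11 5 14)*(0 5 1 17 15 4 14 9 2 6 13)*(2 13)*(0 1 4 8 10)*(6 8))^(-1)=(0 10 8 14 4 11 2 6 15 17 1 13 9 5)=[10, 13, 6, 3, 11, 0, 15, 7, 14, 5, 8, 2, 12, 9, 4, 17, 16, 1]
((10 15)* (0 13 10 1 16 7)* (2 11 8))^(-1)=(0 7 16 1 15 10 13)(2 8 11)=[7, 15, 8, 3, 4, 5, 6, 16, 11, 9, 13, 2, 12, 0, 14, 10, 1]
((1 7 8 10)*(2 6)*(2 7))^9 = [0, 7, 8, 3, 4, 5, 10, 1, 2, 9, 6] = (1 7)(2 8)(6 10)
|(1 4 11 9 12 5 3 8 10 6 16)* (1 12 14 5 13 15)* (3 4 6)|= 30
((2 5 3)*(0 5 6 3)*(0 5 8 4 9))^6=[4, 1, 2, 3, 0, 5, 6, 7, 9, 8]=(0 4)(8 9)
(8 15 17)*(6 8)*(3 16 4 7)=[0, 1, 2, 16, 7, 5, 8, 3, 15, 9, 10, 11, 12, 13, 14, 17, 4, 6]=(3 16 4 7)(6 8 15 17)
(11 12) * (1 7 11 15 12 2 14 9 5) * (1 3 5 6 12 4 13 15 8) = [0, 7, 14, 5, 13, 3, 12, 11, 1, 6, 10, 2, 8, 15, 9, 4] = (1 7 11 2 14 9 6 12 8)(3 5)(4 13 15)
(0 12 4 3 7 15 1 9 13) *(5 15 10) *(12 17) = (0 17 12 4 3 7 10 5 15 1 9 13) = [17, 9, 2, 7, 3, 15, 6, 10, 8, 13, 5, 11, 4, 0, 14, 1, 16, 12]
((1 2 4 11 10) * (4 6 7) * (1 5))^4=[0, 4, 11, 3, 1, 7, 10, 5, 8, 9, 6, 2]=(1 4)(2 11)(5 7)(6 10)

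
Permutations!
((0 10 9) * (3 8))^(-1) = (0 9 10)(3 8) = [9, 1, 2, 8, 4, 5, 6, 7, 3, 10, 0]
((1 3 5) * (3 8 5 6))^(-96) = (8) = [0, 1, 2, 3, 4, 5, 6, 7, 8]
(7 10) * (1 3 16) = (1 3 16)(7 10) = [0, 3, 2, 16, 4, 5, 6, 10, 8, 9, 7, 11, 12, 13, 14, 15, 1]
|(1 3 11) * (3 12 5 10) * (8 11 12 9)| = 4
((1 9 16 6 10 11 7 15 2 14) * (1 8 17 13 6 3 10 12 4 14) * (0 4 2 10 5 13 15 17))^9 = (0 4 14 8)(7 11 10 15 17) = [4, 1, 2, 3, 14, 5, 6, 11, 0, 9, 15, 10, 12, 13, 8, 17, 16, 7]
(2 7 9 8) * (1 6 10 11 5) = [0, 6, 7, 3, 4, 1, 10, 9, 2, 8, 11, 5] = (1 6 10 11 5)(2 7 9 8)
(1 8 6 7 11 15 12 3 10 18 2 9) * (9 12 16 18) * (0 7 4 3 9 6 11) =[7, 8, 12, 10, 3, 5, 4, 0, 11, 1, 6, 15, 9, 13, 14, 16, 18, 17, 2] =(0 7)(1 8 11 15 16 18 2 12 9)(3 10 6 4)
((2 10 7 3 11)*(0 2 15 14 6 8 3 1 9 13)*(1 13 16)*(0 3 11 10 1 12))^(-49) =[12, 2, 0, 13, 4, 5, 8, 10, 11, 1, 3, 15, 16, 7, 6, 14, 9] =(0 12 16 9 1 2)(3 13 7 10)(6 8 11 15 14)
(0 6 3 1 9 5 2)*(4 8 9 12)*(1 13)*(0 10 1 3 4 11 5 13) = [6, 12, 10, 0, 8, 2, 4, 7, 9, 13, 1, 5, 11, 3] = (0 6 4 8 9 13 3)(1 12 11 5 2 10)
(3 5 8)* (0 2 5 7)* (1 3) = [2, 3, 5, 7, 4, 8, 6, 0, 1] = (0 2 5 8 1 3 7)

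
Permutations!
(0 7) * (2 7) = (0 2 7) = [2, 1, 7, 3, 4, 5, 6, 0]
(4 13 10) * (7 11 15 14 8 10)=(4 13 7 11 15 14 8 10)=[0, 1, 2, 3, 13, 5, 6, 11, 10, 9, 4, 15, 12, 7, 8, 14]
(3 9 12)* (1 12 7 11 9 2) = [0, 12, 1, 2, 4, 5, 6, 11, 8, 7, 10, 9, 3] = (1 12 3 2)(7 11 9)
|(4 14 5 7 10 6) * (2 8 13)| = |(2 8 13)(4 14 5 7 10 6)| = 6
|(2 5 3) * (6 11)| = 6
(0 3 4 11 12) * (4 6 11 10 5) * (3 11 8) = (0 11 12)(3 6 8)(4 10 5) = [11, 1, 2, 6, 10, 4, 8, 7, 3, 9, 5, 12, 0]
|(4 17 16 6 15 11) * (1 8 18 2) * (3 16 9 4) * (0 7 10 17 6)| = |(0 7 10 17 9 4 6 15 11 3 16)(1 8 18 2)| = 44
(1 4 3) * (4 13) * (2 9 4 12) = (1 13 12 2 9 4 3) = [0, 13, 9, 1, 3, 5, 6, 7, 8, 4, 10, 11, 2, 12]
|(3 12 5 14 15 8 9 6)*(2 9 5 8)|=|(2 9 6 3 12 8 5 14 15)|=9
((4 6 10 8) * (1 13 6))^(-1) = [0, 4, 2, 3, 8, 5, 13, 7, 10, 9, 6, 11, 12, 1] = (1 4 8 10 6 13)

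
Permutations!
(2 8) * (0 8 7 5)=(0 8 2 7 5)=[8, 1, 7, 3, 4, 0, 6, 5, 2]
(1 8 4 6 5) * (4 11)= (1 8 11 4 6 5)= [0, 8, 2, 3, 6, 1, 5, 7, 11, 9, 10, 4]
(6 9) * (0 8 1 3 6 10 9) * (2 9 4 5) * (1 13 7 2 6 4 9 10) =(0 8 13 7 2 10 9 1 3 4 5 6) =[8, 3, 10, 4, 5, 6, 0, 2, 13, 1, 9, 11, 12, 7]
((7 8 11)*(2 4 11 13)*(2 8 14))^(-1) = (2 14 7 11 4)(8 13) = [0, 1, 14, 3, 2, 5, 6, 11, 13, 9, 10, 4, 12, 8, 7]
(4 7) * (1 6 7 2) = (1 6 7 4 2) = [0, 6, 1, 3, 2, 5, 7, 4]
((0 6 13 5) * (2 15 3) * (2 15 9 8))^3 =(0 5 13 6)(3 15) =[5, 1, 2, 15, 4, 13, 0, 7, 8, 9, 10, 11, 12, 6, 14, 3]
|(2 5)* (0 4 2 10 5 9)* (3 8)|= 4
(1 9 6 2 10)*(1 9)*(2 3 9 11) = (2 10 11)(3 9 6) = [0, 1, 10, 9, 4, 5, 3, 7, 8, 6, 11, 2]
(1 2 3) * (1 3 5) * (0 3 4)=(0 3 4)(1 2 5)=[3, 2, 5, 4, 0, 1]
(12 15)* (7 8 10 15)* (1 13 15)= (1 13 15 12 7 8 10)= [0, 13, 2, 3, 4, 5, 6, 8, 10, 9, 1, 11, 7, 15, 14, 12]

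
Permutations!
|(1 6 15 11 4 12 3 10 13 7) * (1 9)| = |(1 6 15 11 4 12 3 10 13 7 9)| = 11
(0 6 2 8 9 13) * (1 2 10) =(0 6 10 1 2 8 9 13) =[6, 2, 8, 3, 4, 5, 10, 7, 9, 13, 1, 11, 12, 0]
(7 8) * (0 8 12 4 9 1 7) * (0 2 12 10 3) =[8, 7, 12, 0, 9, 5, 6, 10, 2, 1, 3, 11, 4] =(0 8 2 12 4 9 1 7 10 3)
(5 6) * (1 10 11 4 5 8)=(1 10 11 4 5 6 8)=[0, 10, 2, 3, 5, 6, 8, 7, 1, 9, 11, 4]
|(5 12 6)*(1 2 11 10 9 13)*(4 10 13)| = |(1 2 11 13)(4 10 9)(5 12 6)| = 12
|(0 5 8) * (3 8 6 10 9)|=7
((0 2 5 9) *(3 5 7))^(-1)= (0 9 5 3 7 2)= [9, 1, 0, 7, 4, 3, 6, 2, 8, 5]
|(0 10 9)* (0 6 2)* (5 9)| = 6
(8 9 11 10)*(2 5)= (2 5)(8 9 11 10)= [0, 1, 5, 3, 4, 2, 6, 7, 9, 11, 8, 10]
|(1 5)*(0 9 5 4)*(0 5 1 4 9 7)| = 2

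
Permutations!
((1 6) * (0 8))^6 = (8) = [0, 1, 2, 3, 4, 5, 6, 7, 8]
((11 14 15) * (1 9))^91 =(1 9)(11 14 15) =[0, 9, 2, 3, 4, 5, 6, 7, 8, 1, 10, 14, 12, 13, 15, 11]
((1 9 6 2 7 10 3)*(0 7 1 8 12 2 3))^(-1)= (0 10 7)(1 2 12 8 3 6 9)= [10, 2, 12, 6, 4, 5, 9, 0, 3, 1, 7, 11, 8]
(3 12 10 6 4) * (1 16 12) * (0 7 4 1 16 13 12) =(0 7 4 3 16)(1 13 12 10 6) =[7, 13, 2, 16, 3, 5, 1, 4, 8, 9, 6, 11, 10, 12, 14, 15, 0]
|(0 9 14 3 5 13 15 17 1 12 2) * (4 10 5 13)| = |(0 9 14 3 13 15 17 1 12 2)(4 10 5)| = 30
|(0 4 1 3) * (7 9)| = 4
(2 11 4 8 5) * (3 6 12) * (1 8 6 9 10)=[0, 8, 11, 9, 6, 2, 12, 7, 5, 10, 1, 4, 3]=(1 8 5 2 11 4 6 12 3 9 10)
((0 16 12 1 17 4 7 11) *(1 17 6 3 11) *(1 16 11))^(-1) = [11, 3, 2, 6, 17, 5, 1, 4, 8, 9, 10, 0, 16, 13, 14, 15, 7, 12] = (0 11)(1 3 6)(4 17 12 16 7)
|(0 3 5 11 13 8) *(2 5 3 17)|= |(0 17 2 5 11 13 8)|= 7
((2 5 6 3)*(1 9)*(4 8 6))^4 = (9)(2 6 4)(3 8 5) = [0, 1, 6, 8, 2, 3, 4, 7, 5, 9]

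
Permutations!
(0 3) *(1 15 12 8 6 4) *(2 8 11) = (0 3)(1 15 12 11 2 8 6 4) = [3, 15, 8, 0, 1, 5, 4, 7, 6, 9, 10, 2, 11, 13, 14, 12]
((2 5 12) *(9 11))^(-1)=(2 12 5)(9 11)=[0, 1, 12, 3, 4, 2, 6, 7, 8, 11, 10, 9, 5]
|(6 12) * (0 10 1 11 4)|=|(0 10 1 11 4)(6 12)|=10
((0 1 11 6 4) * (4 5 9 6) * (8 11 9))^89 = [1, 9, 2, 3, 0, 8, 5, 7, 11, 6, 10, 4] = (0 1 9 6 5 8 11 4)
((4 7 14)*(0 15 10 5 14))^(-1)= (0 7 4 14 5 10 15)= [7, 1, 2, 3, 14, 10, 6, 4, 8, 9, 15, 11, 12, 13, 5, 0]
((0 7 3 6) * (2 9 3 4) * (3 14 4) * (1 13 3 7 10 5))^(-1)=(0 6 3 13 1 5 10)(2 4 14 9)=[6, 5, 4, 13, 14, 10, 3, 7, 8, 2, 0, 11, 12, 1, 9]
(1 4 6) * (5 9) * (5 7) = (1 4 6)(5 9 7) = [0, 4, 2, 3, 6, 9, 1, 5, 8, 7]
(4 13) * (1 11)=(1 11)(4 13)=[0, 11, 2, 3, 13, 5, 6, 7, 8, 9, 10, 1, 12, 4]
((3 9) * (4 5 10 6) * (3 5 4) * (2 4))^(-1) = [0, 1, 4, 6, 2, 9, 10, 7, 8, 3, 5] = (2 4)(3 6 10 5 9)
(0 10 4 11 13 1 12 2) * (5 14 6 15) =(0 10 4 11 13 1 12 2)(5 14 6 15) =[10, 12, 0, 3, 11, 14, 15, 7, 8, 9, 4, 13, 2, 1, 6, 5]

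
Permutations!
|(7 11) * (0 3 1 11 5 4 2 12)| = |(0 3 1 11 7 5 4 2 12)| = 9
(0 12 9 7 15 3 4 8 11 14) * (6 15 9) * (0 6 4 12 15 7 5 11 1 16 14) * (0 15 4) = [4, 16, 2, 12, 8, 11, 7, 9, 1, 5, 10, 15, 0, 13, 6, 3, 14] = (0 4 8 1 16 14 6 7 9 5 11 15 3 12)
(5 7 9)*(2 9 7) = (2 9 5) = [0, 1, 9, 3, 4, 2, 6, 7, 8, 5]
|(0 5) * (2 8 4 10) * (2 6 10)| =6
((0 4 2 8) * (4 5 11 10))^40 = (0 2 10 5 8 4 11) = [2, 1, 10, 3, 11, 8, 6, 7, 4, 9, 5, 0]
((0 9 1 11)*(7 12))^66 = [1, 0, 2, 3, 4, 5, 6, 7, 8, 11, 10, 9, 12] = (12)(0 1)(9 11)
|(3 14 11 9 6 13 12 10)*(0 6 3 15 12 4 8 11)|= |(0 6 13 4 8 11 9 3 14)(10 15 12)|= 9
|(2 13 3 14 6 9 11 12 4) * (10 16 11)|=11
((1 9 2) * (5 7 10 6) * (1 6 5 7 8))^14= [0, 5, 1, 3, 4, 7, 9, 2, 10, 8, 6]= (1 5 7 2)(6 9 8 10)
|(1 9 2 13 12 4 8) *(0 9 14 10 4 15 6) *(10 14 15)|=|(0 9 2 13 12 10 4 8 1 15 6)|=11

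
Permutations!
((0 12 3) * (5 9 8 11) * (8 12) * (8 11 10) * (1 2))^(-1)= (0 3 12 9 5 11)(1 2)(8 10)= [3, 2, 1, 12, 4, 11, 6, 7, 10, 5, 8, 0, 9]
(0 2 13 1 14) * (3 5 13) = [2, 14, 3, 5, 4, 13, 6, 7, 8, 9, 10, 11, 12, 1, 0] = (0 2 3 5 13 1 14)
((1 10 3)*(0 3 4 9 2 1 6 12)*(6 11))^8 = (0 6 3 12 11)(1 9 10 2 4) = [6, 9, 4, 12, 1, 5, 3, 7, 8, 10, 2, 0, 11]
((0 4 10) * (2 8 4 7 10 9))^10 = (0 7 10)(2 4)(8 9) = [7, 1, 4, 3, 2, 5, 6, 10, 9, 8, 0]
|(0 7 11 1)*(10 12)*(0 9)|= |(0 7 11 1 9)(10 12)|= 10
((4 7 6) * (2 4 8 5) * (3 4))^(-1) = [0, 1, 5, 2, 3, 8, 7, 4, 6] = (2 5 8 6 7 4 3)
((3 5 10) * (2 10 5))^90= (10)= [0, 1, 2, 3, 4, 5, 6, 7, 8, 9, 10]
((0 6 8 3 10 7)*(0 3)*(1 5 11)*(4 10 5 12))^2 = (0 8 6)(1 4 7 5)(3 11 12 10) = [8, 4, 2, 11, 7, 1, 0, 5, 6, 9, 3, 12, 10]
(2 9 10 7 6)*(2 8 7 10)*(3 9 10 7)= [0, 1, 10, 9, 4, 5, 8, 6, 3, 2, 7]= (2 10 7 6 8 3 9)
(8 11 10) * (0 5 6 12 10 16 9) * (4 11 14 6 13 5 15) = [15, 1, 2, 3, 11, 13, 12, 7, 14, 0, 8, 16, 10, 5, 6, 4, 9] = (0 15 4 11 16 9)(5 13)(6 12 10 8 14)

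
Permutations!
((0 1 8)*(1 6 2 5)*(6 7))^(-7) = [0, 1, 2, 3, 4, 5, 6, 7, 8] = (8)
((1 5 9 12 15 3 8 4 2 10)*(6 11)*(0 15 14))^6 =[10, 15, 14, 5, 12, 3, 6, 7, 9, 8, 0, 11, 4, 13, 2, 1] =(0 10)(1 15)(2 14)(3 5)(4 12)(8 9)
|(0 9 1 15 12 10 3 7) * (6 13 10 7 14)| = 30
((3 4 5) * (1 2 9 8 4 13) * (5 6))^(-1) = (1 13 3 5 6 4 8 9 2) = [0, 13, 1, 5, 8, 6, 4, 7, 9, 2, 10, 11, 12, 3]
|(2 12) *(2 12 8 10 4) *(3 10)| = 5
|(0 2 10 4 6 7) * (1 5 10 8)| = |(0 2 8 1 5 10 4 6 7)| = 9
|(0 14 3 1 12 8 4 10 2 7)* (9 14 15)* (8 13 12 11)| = |(0 15 9 14 3 1 11 8 4 10 2 7)(12 13)| = 12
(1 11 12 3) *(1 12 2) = [0, 11, 1, 12, 4, 5, 6, 7, 8, 9, 10, 2, 3] = (1 11 2)(3 12)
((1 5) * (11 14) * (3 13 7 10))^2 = [0, 1, 2, 7, 4, 5, 6, 3, 8, 9, 13, 11, 12, 10, 14] = (14)(3 7)(10 13)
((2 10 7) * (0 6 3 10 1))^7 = (10) = [0, 1, 2, 3, 4, 5, 6, 7, 8, 9, 10]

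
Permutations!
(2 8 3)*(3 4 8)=(2 3)(4 8)=[0, 1, 3, 2, 8, 5, 6, 7, 4]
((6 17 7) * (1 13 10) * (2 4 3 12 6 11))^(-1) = (1 10 13)(2 11 7 17 6 12 3 4) = [0, 10, 11, 4, 2, 5, 12, 17, 8, 9, 13, 7, 3, 1, 14, 15, 16, 6]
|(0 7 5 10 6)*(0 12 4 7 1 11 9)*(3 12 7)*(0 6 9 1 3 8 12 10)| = |(0 3 10 9 6 7 5)(1 11)(4 8 12)| = 42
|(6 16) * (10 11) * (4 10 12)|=|(4 10 11 12)(6 16)|=4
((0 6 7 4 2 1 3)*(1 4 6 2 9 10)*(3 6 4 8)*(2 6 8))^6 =(0 1 4)(3 10 7)(6 8 9) =[1, 4, 2, 10, 0, 5, 8, 3, 9, 6, 7]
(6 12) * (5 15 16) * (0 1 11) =[1, 11, 2, 3, 4, 15, 12, 7, 8, 9, 10, 0, 6, 13, 14, 16, 5] =(0 1 11)(5 15 16)(6 12)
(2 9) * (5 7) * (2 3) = [0, 1, 9, 2, 4, 7, 6, 5, 8, 3] = (2 9 3)(5 7)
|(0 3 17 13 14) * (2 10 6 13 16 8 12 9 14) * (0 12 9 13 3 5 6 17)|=36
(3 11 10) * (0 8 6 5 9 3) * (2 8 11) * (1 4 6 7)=[11, 4, 8, 2, 6, 9, 5, 1, 7, 3, 0, 10]=(0 11 10)(1 4 6 5 9 3 2 8 7)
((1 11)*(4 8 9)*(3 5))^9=(1 11)(3 5)=[0, 11, 2, 5, 4, 3, 6, 7, 8, 9, 10, 1]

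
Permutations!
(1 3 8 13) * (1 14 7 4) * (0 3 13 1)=(0 3 8 1 13 14 7 4)=[3, 13, 2, 8, 0, 5, 6, 4, 1, 9, 10, 11, 12, 14, 7]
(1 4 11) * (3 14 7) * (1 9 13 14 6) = (1 4 11 9 13 14 7 3 6) = [0, 4, 2, 6, 11, 5, 1, 3, 8, 13, 10, 9, 12, 14, 7]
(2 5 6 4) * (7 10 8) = [0, 1, 5, 3, 2, 6, 4, 10, 7, 9, 8] = (2 5 6 4)(7 10 8)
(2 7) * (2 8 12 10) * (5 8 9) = (2 7 9 5 8 12 10) = [0, 1, 7, 3, 4, 8, 6, 9, 12, 5, 2, 11, 10]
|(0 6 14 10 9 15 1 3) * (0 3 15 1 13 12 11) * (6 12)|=21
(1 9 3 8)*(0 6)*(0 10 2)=(0 6 10 2)(1 9 3 8)=[6, 9, 0, 8, 4, 5, 10, 7, 1, 3, 2]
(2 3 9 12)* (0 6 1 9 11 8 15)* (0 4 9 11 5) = (0 6 1 11 8 15 4 9 12 2 3 5) = [6, 11, 3, 5, 9, 0, 1, 7, 15, 12, 10, 8, 2, 13, 14, 4]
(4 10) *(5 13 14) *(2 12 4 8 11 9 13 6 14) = [0, 1, 12, 3, 10, 6, 14, 7, 11, 13, 8, 9, 4, 2, 5] = (2 12 4 10 8 11 9 13)(5 6 14)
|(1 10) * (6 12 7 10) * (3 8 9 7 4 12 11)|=8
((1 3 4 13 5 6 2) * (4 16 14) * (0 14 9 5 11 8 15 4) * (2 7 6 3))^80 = (16) = [0, 1, 2, 3, 4, 5, 6, 7, 8, 9, 10, 11, 12, 13, 14, 15, 16]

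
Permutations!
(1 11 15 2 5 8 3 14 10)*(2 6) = (1 11 15 6 2 5 8 3 14 10) = [0, 11, 5, 14, 4, 8, 2, 7, 3, 9, 1, 15, 12, 13, 10, 6]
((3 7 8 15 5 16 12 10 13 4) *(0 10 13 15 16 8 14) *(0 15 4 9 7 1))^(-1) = (0 1 3 4 10)(5 15 14 7 9 13 12 16 8) = [1, 3, 2, 4, 10, 15, 6, 9, 5, 13, 0, 11, 16, 12, 7, 14, 8]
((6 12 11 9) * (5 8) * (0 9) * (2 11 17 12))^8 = (17)(0 2 9 11 6) = [2, 1, 9, 3, 4, 5, 0, 7, 8, 11, 10, 6, 12, 13, 14, 15, 16, 17]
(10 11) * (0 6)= (0 6)(10 11)= [6, 1, 2, 3, 4, 5, 0, 7, 8, 9, 11, 10]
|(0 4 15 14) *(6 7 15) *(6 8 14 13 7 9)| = 12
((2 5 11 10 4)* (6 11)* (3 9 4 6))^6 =(11)(2 5 3 9 4) =[0, 1, 5, 9, 2, 3, 6, 7, 8, 4, 10, 11]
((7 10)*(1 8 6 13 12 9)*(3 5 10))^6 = (13)(3 10)(5 7) = [0, 1, 2, 10, 4, 7, 6, 5, 8, 9, 3, 11, 12, 13]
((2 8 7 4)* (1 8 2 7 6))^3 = (8)(4 7) = [0, 1, 2, 3, 7, 5, 6, 4, 8]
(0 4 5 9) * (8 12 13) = [4, 1, 2, 3, 5, 9, 6, 7, 12, 0, 10, 11, 13, 8] = (0 4 5 9)(8 12 13)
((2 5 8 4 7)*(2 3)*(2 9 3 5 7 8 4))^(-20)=(9)=[0, 1, 2, 3, 4, 5, 6, 7, 8, 9]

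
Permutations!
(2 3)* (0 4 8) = (0 4 8)(2 3) = [4, 1, 3, 2, 8, 5, 6, 7, 0]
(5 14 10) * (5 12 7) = (5 14 10 12 7) = [0, 1, 2, 3, 4, 14, 6, 5, 8, 9, 12, 11, 7, 13, 10]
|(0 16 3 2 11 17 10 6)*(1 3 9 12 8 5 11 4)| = 20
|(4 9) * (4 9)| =1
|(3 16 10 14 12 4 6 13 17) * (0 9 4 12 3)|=12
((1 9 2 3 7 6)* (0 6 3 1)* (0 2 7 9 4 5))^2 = [2, 5, 4, 7, 0, 6, 1, 9, 8, 3] = (0 2 4)(1 5 6)(3 7 9)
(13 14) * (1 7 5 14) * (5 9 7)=(1 5 14 13)(7 9)=[0, 5, 2, 3, 4, 14, 6, 9, 8, 7, 10, 11, 12, 1, 13]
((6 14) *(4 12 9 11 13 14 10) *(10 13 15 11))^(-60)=[0, 1, 2, 3, 4, 5, 6, 7, 8, 9, 10, 11, 12, 13, 14, 15]=(15)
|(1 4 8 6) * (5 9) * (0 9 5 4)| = |(0 9 4 8 6 1)| = 6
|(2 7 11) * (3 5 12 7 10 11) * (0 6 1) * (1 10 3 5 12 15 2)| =30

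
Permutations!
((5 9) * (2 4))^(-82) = (9) = [0, 1, 2, 3, 4, 5, 6, 7, 8, 9]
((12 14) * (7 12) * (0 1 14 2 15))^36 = (0 1 14 7 12 2 15) = [1, 14, 15, 3, 4, 5, 6, 12, 8, 9, 10, 11, 2, 13, 7, 0]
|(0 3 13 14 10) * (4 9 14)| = 7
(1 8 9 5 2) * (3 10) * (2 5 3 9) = (1 8 2)(3 10 9) = [0, 8, 1, 10, 4, 5, 6, 7, 2, 3, 9]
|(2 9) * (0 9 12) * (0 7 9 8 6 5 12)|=8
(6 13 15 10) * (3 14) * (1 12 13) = (1 12 13 15 10 6)(3 14) = [0, 12, 2, 14, 4, 5, 1, 7, 8, 9, 6, 11, 13, 15, 3, 10]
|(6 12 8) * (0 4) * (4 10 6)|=|(0 10 6 12 8 4)|=6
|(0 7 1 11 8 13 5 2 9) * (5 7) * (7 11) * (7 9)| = 6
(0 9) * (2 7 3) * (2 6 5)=[9, 1, 7, 6, 4, 2, 5, 3, 8, 0]=(0 9)(2 7 3 6 5)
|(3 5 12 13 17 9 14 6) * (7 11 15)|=24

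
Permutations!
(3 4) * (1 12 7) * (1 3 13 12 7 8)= (1 7 3 4 13 12 8)= [0, 7, 2, 4, 13, 5, 6, 3, 1, 9, 10, 11, 8, 12]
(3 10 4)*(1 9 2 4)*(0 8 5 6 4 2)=[8, 9, 2, 10, 3, 6, 4, 7, 5, 0, 1]=(0 8 5 6 4 3 10 1 9)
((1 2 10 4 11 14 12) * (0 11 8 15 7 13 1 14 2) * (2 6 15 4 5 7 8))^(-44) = (0 8 5)(1 15 10)(2 13 6)(4 7 11) = [8, 15, 13, 3, 7, 0, 2, 11, 5, 9, 1, 4, 12, 6, 14, 10]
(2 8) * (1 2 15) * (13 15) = (1 2 8 13 15) = [0, 2, 8, 3, 4, 5, 6, 7, 13, 9, 10, 11, 12, 15, 14, 1]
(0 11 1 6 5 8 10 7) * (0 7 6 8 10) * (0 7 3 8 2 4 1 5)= (0 11 5 10 6)(1 2 4)(3 8 7)= [11, 2, 4, 8, 1, 10, 0, 3, 7, 9, 6, 5]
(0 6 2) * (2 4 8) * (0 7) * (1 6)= (0 1 6 4 8 2 7)= [1, 6, 7, 3, 8, 5, 4, 0, 2]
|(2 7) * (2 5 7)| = 2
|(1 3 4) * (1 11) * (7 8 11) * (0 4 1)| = 10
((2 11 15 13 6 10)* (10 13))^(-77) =[0, 1, 10, 3, 4, 5, 13, 7, 8, 9, 15, 2, 12, 6, 14, 11] =(2 10 15 11)(6 13)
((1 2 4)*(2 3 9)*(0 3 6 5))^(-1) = (0 5 6 1 4 2 9 3) = [5, 4, 9, 0, 2, 6, 1, 7, 8, 3]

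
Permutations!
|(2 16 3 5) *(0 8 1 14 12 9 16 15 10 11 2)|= |(0 8 1 14 12 9 16 3 5)(2 15 10 11)|= 36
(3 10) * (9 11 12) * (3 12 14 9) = (3 10 12)(9 11 14) = [0, 1, 2, 10, 4, 5, 6, 7, 8, 11, 12, 14, 3, 13, 9]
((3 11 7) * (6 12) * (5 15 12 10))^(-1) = [0, 1, 2, 7, 4, 10, 12, 11, 8, 9, 6, 3, 15, 13, 14, 5] = (3 7 11)(5 10 6 12 15)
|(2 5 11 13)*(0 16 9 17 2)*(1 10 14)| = |(0 16 9 17 2 5 11 13)(1 10 14)| = 24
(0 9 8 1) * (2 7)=(0 9 8 1)(2 7)=[9, 0, 7, 3, 4, 5, 6, 2, 1, 8]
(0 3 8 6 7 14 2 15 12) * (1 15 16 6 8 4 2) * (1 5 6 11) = (0 3 4 2 16 11 1 15 12)(5 6 7 14) = [3, 15, 16, 4, 2, 6, 7, 14, 8, 9, 10, 1, 0, 13, 5, 12, 11]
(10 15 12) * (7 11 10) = (7 11 10 15 12) = [0, 1, 2, 3, 4, 5, 6, 11, 8, 9, 15, 10, 7, 13, 14, 12]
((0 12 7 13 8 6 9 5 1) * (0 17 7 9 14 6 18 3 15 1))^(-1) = [5, 15, 2, 18, 4, 9, 14, 17, 13, 12, 10, 11, 0, 7, 6, 3, 16, 1, 8] = (0 5 9 12)(1 15 3 18 8 13 7 17)(6 14)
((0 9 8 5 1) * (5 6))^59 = (0 1 5 6 8 9) = [1, 5, 2, 3, 4, 6, 8, 7, 9, 0]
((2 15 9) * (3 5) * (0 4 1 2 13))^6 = (0 13 9 15 2 1 4) = [13, 4, 1, 3, 0, 5, 6, 7, 8, 15, 10, 11, 12, 9, 14, 2]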